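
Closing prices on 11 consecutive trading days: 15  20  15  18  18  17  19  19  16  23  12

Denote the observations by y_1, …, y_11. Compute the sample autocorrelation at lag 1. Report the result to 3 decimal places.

-0.607

Mean ȳ = (15 + 20 + 15 + 18 + 18 + 17 + 19 + 19 + 16 + 23 + 12)/11 = 17.4545
Numerator Σ_{t=1}^{10}(y_t−ȳ)(y_{t+1}−ȳ) = -52.6612
Denominator Σ(y_t−ȳ)² = 86.7273
r_1 = -52.6612 / 86.7273 = -0.607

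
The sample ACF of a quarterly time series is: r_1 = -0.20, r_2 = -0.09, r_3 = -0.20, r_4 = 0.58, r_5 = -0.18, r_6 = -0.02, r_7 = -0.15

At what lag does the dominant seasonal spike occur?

4

The largest autocorrelation is r_4 = 0.58; the remaining lags stay at or below -0.02.
The dominant spike at lag 4 indicates a seasonal period of 4.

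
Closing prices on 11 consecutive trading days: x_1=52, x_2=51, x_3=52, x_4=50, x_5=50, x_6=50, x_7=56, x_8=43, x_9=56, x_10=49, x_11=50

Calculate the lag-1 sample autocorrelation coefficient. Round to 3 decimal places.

Mean x̄ = (52 + 51 + 52 + 50 + 50 + 50 + 56 + 43 + 56 + 49 + 50)/11 = 50.8182
Numerator Σ_{t=1}^{10}(x_t−x̄)(x_{t+1}−x̄) = -92.3967
Denominator Σ(x_t−x̄)² = 123.6364
r_1 = -92.3967 / 123.6364 = -0.747

-0.747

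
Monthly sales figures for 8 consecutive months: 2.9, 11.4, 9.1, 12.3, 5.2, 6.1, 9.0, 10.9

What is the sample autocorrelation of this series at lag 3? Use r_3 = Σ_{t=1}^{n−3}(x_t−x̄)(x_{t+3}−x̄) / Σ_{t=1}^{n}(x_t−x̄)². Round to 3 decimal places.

Mean x̄ = (2.9 + 11.4 + 9.1 + 12.3 + 5.2 + 6.1 + 9.0 + 10.9)/8 = 8.3625
Deviations from mean: -5.4625, 3.0375, 0.7375, 3.9375, -3.1625, -2.2625, 0.6375, 2.5375
Numerator Σ_{t=1}^{5}(x_t−x̄)(x_{t+3}−x̄) = -38.2980
Denominator Σ(x_t−x̄)² = 77.0788
r_3 = -38.2980 / 77.0788 = -0.497

-0.497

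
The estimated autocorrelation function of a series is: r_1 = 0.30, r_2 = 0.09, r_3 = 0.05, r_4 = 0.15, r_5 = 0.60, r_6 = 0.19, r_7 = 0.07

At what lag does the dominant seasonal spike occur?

The largest autocorrelation is r_5 = 0.60; the remaining lags stay at or below 0.30. The elevated value at lag 1 (0.30), dropping to 0.09 at lag 2, reflects decaying short-term dependence rather than seasonality.
The dominant spike at lag 5 indicates a seasonal period of 5.

5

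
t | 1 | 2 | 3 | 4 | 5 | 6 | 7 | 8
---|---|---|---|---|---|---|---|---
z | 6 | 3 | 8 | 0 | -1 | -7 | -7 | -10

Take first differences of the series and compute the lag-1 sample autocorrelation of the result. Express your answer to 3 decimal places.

-0.643

First differences Δz: -3, 5, -8, -1, -6, 0, -3
Mean of differences = -2.2857
Numerator Σ(Δz_t−Δz̄)(Δz_{t+1}−Δz̄) = -69.0816
Denominator Σ(Δz_t−Δz̄)² = 107.4286
r_1(Δz) = -69.0816 / 107.4286 = -0.643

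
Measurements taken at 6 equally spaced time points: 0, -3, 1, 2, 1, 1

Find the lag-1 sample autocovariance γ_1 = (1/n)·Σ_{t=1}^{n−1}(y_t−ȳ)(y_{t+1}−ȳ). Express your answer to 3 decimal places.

Mean ȳ = (0 − 3 + 1 + 2 + 1 + 1)/6 = 0.3333
Σ_{t=1}^{5}(y_t−ȳ)(y_{t+1}−ȳ) = 1.5556
γ_1 = 1.5556 / 6 = 0.259

0.259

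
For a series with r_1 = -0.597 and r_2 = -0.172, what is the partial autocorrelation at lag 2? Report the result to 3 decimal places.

φ_{22} = (r_2 − r_1²) / (1 − r_1²)
r_1² = (-0.597)² = 0.356409
Numerator = -0.172 − 0.3564 = -0.5284; denominator = 1 − 0.3564 = 0.6436
φ_{22} = -0.5284 / 0.6436 = -0.821

-0.821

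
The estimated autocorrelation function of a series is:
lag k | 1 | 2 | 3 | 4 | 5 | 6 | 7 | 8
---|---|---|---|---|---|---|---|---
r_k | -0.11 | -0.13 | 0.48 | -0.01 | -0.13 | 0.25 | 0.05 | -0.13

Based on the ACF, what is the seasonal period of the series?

The largest autocorrelation is r_3 = 0.48, with a weaker echo at lag 6 (0.25); the remaining lags stay at or below 0.05.
The dominant spike at lag 3 indicates a seasonal period of 3.

3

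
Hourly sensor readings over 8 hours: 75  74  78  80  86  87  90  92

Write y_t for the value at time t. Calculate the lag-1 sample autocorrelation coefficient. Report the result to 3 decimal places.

0.675

Mean ȳ = (75 + 74 + 78 + 80 + 86 + 87 + 90 + 92)/8 = 82.7500
Numerator Σ_{t=1}^{7}(y_t−ȳ)(y_{t+1}−ȳ) = 225.1875
Denominator Σ(y_t−ȳ)² = 333.5000
r_1 = 225.1875 / 333.5000 = 0.675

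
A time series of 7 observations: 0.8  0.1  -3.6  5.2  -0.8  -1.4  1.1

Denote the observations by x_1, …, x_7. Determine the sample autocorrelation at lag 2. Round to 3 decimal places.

Mean x̄ = (0.8 + 0.1 − 3.6 + 5.2 − 0.8 − 1.4 + 1.1)/7 = 0.2000
Deviations from mean: 0.6000, -0.1000, -3.8000, 5.0000, -1.0000, -1.6000, 0.9000
Σ(x_t−x̄)(x_{t+2}−x̄) = (-2.2800) + (-0.5000) + (3.8000) + (-8.0000) + (-0.9000) = -7.8800
Denominator Σ(x_t−x̄)² = 44.1800
r_2 = -7.8800 / 44.1800 = -0.178

-0.178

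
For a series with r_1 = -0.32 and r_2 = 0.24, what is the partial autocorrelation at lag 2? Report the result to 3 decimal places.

0.153

φ_{22} = (r_2 − r_1²) / (1 − r_1²)
r_1² = (-0.32)² = 0.1024
Numerator = 0.24 − 0.1024 = 0.1376; denominator = 1 − 0.1024 = 0.8976
φ_{22} = 0.1376 / 0.8976 = 0.153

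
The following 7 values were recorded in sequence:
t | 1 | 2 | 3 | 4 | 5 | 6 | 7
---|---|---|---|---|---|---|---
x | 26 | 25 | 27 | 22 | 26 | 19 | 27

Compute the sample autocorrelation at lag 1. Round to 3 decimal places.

Mean x̄ = (26 + 25 + 27 + 22 + 26 + 19 + 27)/7 = 24.5714
Deviations from mean: 1.4286, 0.4286, 2.4286, -2.5714, 1.4286, -5.5714, 2.4286
Σ(x_t−x̄)(x_{t+1}−x̄) = (0.6122) + (1.0408) + (-6.2449) + (-3.6735) + (-7.9592) + (-13.5306) = -29.7551
Denominator Σ(x_t−x̄)² = 53.7143
r_1 = -29.7551 / 53.7143 = -0.554

-0.554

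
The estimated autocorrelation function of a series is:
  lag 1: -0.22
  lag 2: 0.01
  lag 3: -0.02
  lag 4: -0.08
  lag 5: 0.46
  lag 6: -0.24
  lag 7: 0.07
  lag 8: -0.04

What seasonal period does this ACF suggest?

The largest autocorrelation is r_5 = 0.46; the remaining lags stay at or below 0.07.
The dominant spike at lag 5 indicates a seasonal period of 5.

5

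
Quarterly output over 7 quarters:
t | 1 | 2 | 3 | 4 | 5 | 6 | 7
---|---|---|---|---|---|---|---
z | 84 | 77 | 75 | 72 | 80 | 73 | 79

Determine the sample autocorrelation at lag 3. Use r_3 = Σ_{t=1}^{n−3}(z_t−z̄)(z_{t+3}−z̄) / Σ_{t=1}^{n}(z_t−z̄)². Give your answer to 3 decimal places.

Mean z̄ = (84 + 77 + 75 + 72 + 80 + 73 + 79)/7 = 77.1429
Σ(z_t−z̄)(z_{t+3}−z̄) = (-35.2653) + (-0.4082) + (8.8776) + (-9.5510) = -36.3469
Denominator Σ(z_t−z̄)² = 106.8571
r_3 = -36.3469 / 106.8571 = -0.340

-0.340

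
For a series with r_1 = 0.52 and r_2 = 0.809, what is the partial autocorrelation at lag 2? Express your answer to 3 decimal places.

0.738

φ_{22} = (r_2 − r_1²) / (1 − r_1²)
r_1² = (0.52)² = 0.2704
Numerator = 0.809 − 0.2704 = 0.5386; denominator = 1 − 0.2704 = 0.7296
φ_{22} = 0.5386 / 0.7296 = 0.738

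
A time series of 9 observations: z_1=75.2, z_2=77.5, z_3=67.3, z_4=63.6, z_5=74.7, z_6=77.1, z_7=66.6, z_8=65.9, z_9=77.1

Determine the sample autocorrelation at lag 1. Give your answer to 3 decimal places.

-0.028

Mean z̄ = (75.2 + 77.5 + 67.3 + 63.6 + 74.7 + 77.1 + 66.6 + 65.9 + 77.1)/9 = 71.6667
Numerator Σ_{t=1}^{8}(z_t−z̄)(z_{t+1}−z̄) = -7.2678
Denominator Σ(z_t−z̄)² = 257.8200
r_1 = -7.2678 / 257.8200 = -0.028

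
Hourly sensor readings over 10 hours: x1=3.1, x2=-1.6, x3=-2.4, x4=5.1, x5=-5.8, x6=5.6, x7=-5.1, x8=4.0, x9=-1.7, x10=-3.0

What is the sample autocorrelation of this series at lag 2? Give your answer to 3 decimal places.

Mean x̄ = (3.1 − 1.6 − 2.4 + 5.1 − 5.8 + 5.6 − 5.1 + 4.0 − 1.7 − 3.0)/10 = -0.1800
Numerator Σ_{t=1}^{8}(x_t−x̄)(x_{t+2}−x̄) = 75.7172
Denominator Σ(x_t−x̄)² = 162.5160
r_2 = 75.7172 / 162.5160 = 0.466

0.466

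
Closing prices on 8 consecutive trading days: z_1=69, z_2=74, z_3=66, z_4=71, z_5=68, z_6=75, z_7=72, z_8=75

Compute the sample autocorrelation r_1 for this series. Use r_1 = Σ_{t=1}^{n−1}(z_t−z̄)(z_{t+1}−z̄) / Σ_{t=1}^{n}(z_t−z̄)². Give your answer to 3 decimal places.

-0.315

Mean z̄ = (69 + 74 + 66 + 71 + 68 + 75 + 72 + 75)/8 = 71.2500
Deviations from mean: -2.2500, 2.7500, -5.2500, -0.2500, -3.2500, 3.7500, 0.7500, 3.7500
Σ(z_t−z̄)(z_{t+1}−z̄) = (-6.1875) + (-14.4375) + (1.3125) + (0.8125) + (-12.1875) + (2.8125) + (2.8125) = -25.0625
Denominator Σ(z_t−z̄)² = 79.5000
r_1 = -25.0625 / 79.5000 = -0.315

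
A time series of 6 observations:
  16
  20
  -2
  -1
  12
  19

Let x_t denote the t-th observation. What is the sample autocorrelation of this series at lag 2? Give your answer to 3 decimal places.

-0.601

Mean x̄ = (16 + 20 − 2 − 1 + 12 + 19)/6 = 10.6667
Σ(x_t−x̄)(x_{t+2}−x̄) = (-67.5556) + (-108.8889) + (-16.8889) + (-97.2222) = -290.5556
Denominator Σ(x_t−x̄)² = 483.3333
r_2 = -290.5556 / 483.3333 = -0.601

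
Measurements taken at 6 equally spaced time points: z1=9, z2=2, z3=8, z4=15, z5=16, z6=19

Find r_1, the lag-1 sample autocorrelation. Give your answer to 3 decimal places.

0.477

Mean z̄ = (9 + 2 + 8 + 15 + 16 + 19)/6 = 11.5000
Σ(z_t−z̄)(z_{t+1}−z̄) = (23.7500) + (33.2500) + (-12.2500) + (15.7500) + (33.7500) = 94.2500
Denominator Σ(z_t−z̄)² = 197.5000
r_1 = 94.2500 / 197.5000 = 0.477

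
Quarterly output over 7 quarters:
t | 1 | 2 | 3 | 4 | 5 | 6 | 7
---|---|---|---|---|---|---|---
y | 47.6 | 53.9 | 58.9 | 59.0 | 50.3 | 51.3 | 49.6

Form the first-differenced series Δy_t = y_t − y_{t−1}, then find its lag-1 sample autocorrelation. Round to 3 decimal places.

0.150

First differences Δy: 6.3, 5.0, 0.1, -8.7, 1.0, -1.7
Mean of differences = 0.3333
Numerator Σ(Δy_t−Δȳ)(Δy_{t+1}−Δȳ) = 21.4856
Denominator Σ(Δy_t−Δȳ)² = 143.6133
r_1(Δy) = 21.4856 / 143.6133 = 0.150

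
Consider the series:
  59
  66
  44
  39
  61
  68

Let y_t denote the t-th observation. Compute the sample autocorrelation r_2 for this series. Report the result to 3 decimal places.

-0.654

Mean ȳ = (59 + 66 + 44 + 39 + 61 + 68)/6 = 56.1667
Numerator Σ_{t=1}^{4}(y_t−ȳ)(y_{t+2}−ȳ) = -465.2222
Denominator Σ(y_t−ȳ)² = 710.8333
r_2 = -465.2222 / 710.8333 = -0.654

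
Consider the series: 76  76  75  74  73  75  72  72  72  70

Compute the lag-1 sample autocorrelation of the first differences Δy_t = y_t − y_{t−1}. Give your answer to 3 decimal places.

-0.569

First differences Δy: 0, -1, -1, -1, 2, -3, 0, 0, -2
Mean of differences = -0.6667
Numerator Σ(Δy_t−Δȳ)(Δy_{t+1}−Δȳ) = -9.1111
Denominator Σ(Δy_t−Δȳ)² = 16.0000
r_1(Δy) = -9.1111 / 16.0000 = -0.569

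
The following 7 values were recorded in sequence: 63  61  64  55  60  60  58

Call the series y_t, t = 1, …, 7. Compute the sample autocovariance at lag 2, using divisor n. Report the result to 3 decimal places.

1.015

Mean ȳ = (63 + 61 + 64 + 55 + 60 + 60 + 58)/7 = 60.1429
Σ_{t=1}^{5}(y_t−ȳ)(y_{t+2}−ȳ) = 7.1020
γ_2 = 7.1020 / 7 = 1.015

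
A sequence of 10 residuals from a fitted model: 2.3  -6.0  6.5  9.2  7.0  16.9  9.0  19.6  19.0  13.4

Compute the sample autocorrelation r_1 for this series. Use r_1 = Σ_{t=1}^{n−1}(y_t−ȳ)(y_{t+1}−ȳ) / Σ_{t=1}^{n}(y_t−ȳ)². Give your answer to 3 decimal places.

0.464

Mean ȳ = (2.3 − 6.0 + 6.5 + 9.2 + 7.0 + 16.9 + 9.0 + 19.6 + 19.0 + 13.4)/10 = 9.6900
Numerator Σ_{t=1}^{9}(y_t−ȳ)(y_{t+1}−ȳ) = 264.4759
Denominator Σ(y_t−ȳ)² = 569.5490
r_1 = 264.4759 / 569.5490 = 0.464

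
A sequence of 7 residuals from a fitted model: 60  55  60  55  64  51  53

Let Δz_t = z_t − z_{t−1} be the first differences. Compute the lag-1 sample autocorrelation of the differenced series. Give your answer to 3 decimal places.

-0.761

First differences Δz: -5, 5, -5, 9, -13, 2
Mean of differences = -1.1667
Numerator Σ(Δz_t−Δz̄)(Δz_{t+1}−Δz̄) = -244.0278
Denominator Σ(Δz_t−Δz̄)² = 320.8333
r_1(Δz) = -244.0278 / 320.8333 = -0.761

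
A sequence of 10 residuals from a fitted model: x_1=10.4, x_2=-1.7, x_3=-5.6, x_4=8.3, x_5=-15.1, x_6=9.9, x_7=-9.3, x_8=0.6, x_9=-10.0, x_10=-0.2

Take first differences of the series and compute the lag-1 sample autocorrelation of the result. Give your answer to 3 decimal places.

-0.825

First differences Δx: -12.1, -3.9, 13.9, -23.4, 25.0, -19.2, 9.9, -10.6, 9.8
Mean of differences = -1.1778
Numerator Σ(Δx_t−Δx̄)(Δx_{t+1}−Δx̄) = -1807.3427
Denominator Σ(Δx_t−Δx̄)² = 2189.9556
r_1(Δx) = -1807.3427 / 2189.9556 = -0.825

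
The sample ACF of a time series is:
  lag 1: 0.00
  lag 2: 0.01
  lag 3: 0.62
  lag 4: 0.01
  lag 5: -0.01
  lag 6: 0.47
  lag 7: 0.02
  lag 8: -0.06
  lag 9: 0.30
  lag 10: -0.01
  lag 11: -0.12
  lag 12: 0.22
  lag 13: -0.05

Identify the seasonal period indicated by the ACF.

3

The largest autocorrelation is r_3 = 0.62, with weaker echoes at lags 6 (0.47), 9 (0.30) and 12 (0.22); the remaining lags stay at or below 0.02.
The dominant spike at lag 3 indicates a seasonal period of 3.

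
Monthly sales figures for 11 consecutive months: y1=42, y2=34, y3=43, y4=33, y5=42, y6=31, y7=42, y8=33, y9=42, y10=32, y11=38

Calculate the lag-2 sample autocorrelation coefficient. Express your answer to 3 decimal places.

0.809

Mean ȳ = (42 + 34 + 43 + 33 + 42 + 31 + 42 + 33 + 42 + 32 + 38)/11 = 37.4545
Numerator Σ_{t=1}^{9}(y_t−ȳ)(y_{t+2}−ȳ) = 191.4050
Denominator Σ(y_t−ȳ)² = 236.7273
r_2 = 191.4050 / 236.7273 = 0.809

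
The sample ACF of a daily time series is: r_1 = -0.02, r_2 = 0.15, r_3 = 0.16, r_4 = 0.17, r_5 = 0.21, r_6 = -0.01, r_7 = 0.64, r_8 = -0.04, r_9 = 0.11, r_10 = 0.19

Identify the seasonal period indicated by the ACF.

The largest autocorrelation is r_7 = 0.64; the remaining lags stay at or below 0.21.
The dominant spike at lag 7 indicates a seasonal period of 7.

7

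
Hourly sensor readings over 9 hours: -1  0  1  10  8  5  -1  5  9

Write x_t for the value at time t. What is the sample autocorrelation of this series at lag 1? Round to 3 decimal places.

0.240

Mean x̄ = (-1 + 0 + 1 + 10 + 8 + 5 − 1 + 5 + 9)/9 = 4.0000
Numerator Σ_{t=1}^{8}(x_t−x̄)(x_{t+1}−x̄) = 37.0000
Denominator Σ(x_t−x̄)² = 154.0000
r_1 = 37.0000 / 154.0000 = 0.240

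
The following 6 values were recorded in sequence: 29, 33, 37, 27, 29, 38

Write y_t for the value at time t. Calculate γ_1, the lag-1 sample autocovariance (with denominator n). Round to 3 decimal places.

Mean ȳ = (29 + 33 + 37 + 27 + 29 + 38)/6 = 32.1667
Deviations: -3.1667, 0.8333, 4.8333, -5.1667, -3.1667, 5.8333
Σ_{t=1}^{5}(y_t−ȳ)(y_{t+1}−ȳ) = -25.6944
γ_1 = -25.6944 / 6 = -4.282

-4.282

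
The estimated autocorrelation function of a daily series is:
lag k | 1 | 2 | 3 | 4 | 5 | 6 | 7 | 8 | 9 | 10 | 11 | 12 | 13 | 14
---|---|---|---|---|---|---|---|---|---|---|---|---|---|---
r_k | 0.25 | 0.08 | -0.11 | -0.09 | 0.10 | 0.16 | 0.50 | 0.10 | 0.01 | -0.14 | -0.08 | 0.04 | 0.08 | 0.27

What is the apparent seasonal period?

The largest autocorrelation is r_7 = 0.50, with a weaker echo at lag 14 (0.27); the remaining lags stay at or below 0.25. The elevated value at lag 1 (0.25), dropping to 0.08 at lag 2, reflects decaying short-term dependence rather than seasonality.
The dominant spike at lag 7 indicates a seasonal period of 7.

7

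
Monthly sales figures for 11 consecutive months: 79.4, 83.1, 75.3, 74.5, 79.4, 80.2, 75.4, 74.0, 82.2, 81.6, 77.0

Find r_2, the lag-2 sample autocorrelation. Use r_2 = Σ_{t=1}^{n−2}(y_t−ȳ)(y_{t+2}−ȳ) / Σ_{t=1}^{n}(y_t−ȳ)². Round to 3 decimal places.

-0.686

Mean ȳ = (79.4 + 83.1 + 75.3 + 74.5 + 79.4 + 80.2 + 75.4 + 74.0 + 82.2 + 81.6 + 77.0)/11 = 78.3727
Numerator Σ_{t=1}^{9}(y_t−ȳ)(y_{t+2}−ȳ) = -73.4842
Denominator Σ(y_t−ȳ)² = 107.1418
r_2 = -73.4842 / 107.1418 = -0.686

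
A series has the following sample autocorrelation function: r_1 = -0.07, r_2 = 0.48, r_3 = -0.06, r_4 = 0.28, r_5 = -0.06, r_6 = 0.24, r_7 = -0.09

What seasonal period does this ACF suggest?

2

The largest autocorrelation is r_2 = 0.48, with weaker echoes at lags 4 (0.28) and 6 (0.24); the remaining lags stay at or below -0.06.
The dominant spike at lag 2 indicates a seasonal period of 2.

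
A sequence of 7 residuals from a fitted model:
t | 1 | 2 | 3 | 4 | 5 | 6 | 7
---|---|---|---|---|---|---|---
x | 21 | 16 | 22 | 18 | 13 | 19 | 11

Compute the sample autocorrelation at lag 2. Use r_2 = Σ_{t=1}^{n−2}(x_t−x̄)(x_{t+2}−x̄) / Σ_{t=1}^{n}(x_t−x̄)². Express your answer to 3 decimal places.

Mean x̄ = (21 + 16 + 22 + 18 + 13 + 19 + 11)/7 = 17.1429
Σ(x_t−x̄)(x_{t+2}−x̄) = (18.7347) + (-0.9796) + (-20.1224) + (1.5918) + (25.4490) = 24.6735
Denominator Σ(x_t−x̄)² = 98.8571
r_2 = 24.6735 / 98.8571 = 0.250

0.250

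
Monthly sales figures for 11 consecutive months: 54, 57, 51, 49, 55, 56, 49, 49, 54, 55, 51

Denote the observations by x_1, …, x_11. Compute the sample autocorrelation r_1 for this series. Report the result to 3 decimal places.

-0.007

Mean x̄ = (54 + 57 + 51 + 49 + 55 + 56 + 49 + 49 + 54 + 55 + 51)/11 = 52.7273
Numerator Σ_{t=1}^{10}(x_t−x̄)(x_{t+1}−x̄) = -0.6198
Denominator Σ(x_t−x̄)² = 90.1818
r_1 = -0.6198 / 90.1818 = -0.007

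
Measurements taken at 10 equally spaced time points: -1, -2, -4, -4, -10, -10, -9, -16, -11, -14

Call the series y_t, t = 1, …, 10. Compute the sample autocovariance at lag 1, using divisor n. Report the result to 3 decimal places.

12.979

Mean ȳ = (-1 − 2 − 4 − 4 − 10 − 10 − 9 − 16 − 11 − 14)/10 = -8.1000
Σ_{t=1}^{9}(y_t−ȳ)(y_{t+1}−ȳ) = 129.7900
γ_1 = 129.7900 / 10 = 12.979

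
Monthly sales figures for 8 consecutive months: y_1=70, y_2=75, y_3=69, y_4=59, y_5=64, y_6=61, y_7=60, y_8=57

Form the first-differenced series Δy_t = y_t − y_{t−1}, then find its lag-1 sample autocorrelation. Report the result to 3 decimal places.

First differences Δy: 5, -6, -10, 5, -3, -1, -3
Mean of differences = -1.8571
Numerator Σ(Δy_t−Δȳ)(Δy_{t+1}−Δȳ) = -60.3061
Denominator Σ(Δy_t−Δȳ)² = 180.8571
r_1(Δy) = -60.3061 / 180.8571 = -0.333

-0.333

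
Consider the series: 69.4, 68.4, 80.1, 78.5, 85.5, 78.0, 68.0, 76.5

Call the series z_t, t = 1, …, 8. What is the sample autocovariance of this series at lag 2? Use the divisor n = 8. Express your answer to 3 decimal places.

Mean z̄ = (69.4 + 68.4 + 80.1 + 78.5 + 85.5 + 78.0 + 68.0 + 76.5)/8 = 75.5500
Deviations: -6.1500, -7.1500, 4.5500, 2.9500, 9.9500, 2.4500, -7.5500, 0.9500
Σ_{t=1}^{6}(z_t−z̄)(z_{t+2}−z̄) = -69.3700
γ_2 = -69.3700 / 8 = -8.671

-8.671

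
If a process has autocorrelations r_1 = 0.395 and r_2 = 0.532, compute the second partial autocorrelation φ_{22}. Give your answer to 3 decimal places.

0.445

φ_{22} = (r_2 − r_1²) / (1 − r_1²)
r_1² = (0.395)² = 0.156025
Numerator = 0.532 − 0.1560 = 0.3760; denominator = 1 − 0.1560 = 0.8440
φ_{22} = 0.3760 / 0.8440 = 0.445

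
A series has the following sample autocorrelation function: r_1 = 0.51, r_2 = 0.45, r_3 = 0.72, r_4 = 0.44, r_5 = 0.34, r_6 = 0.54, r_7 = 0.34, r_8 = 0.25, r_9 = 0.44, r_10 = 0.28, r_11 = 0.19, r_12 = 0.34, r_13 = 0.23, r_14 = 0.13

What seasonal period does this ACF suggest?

3

The largest autocorrelation is r_3 = 0.72, with a weaker echo at lag 6 (0.54); the remaining lags stay at or below 0.51. The elevated value at lag 1 (0.51), dropping to 0.45 at lag 2, reflects decaying short-term dependence rather than seasonality.
The dominant spike at lag 3 indicates a seasonal period of 3.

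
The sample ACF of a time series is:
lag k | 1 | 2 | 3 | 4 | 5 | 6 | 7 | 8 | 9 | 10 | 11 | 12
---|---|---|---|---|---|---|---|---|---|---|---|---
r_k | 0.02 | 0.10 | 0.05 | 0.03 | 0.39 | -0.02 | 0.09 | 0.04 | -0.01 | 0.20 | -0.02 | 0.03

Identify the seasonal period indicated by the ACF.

5

The largest autocorrelation is r_5 = 0.39, with a weaker echo at lag 10 (0.20); the remaining lags stay at or below 0.10.
The dominant spike at lag 5 indicates a seasonal period of 5.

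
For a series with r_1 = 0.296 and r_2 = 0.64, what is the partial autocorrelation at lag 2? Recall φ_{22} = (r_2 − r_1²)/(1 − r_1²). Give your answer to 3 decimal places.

φ_{22} = (r_2 − r_1²) / (1 − r_1²)
r_1² = (0.296)² = 0.087616
Numerator = 0.64 − 0.0876 = 0.5524; denominator = 1 − 0.0876 = 0.9124
φ_{22} = 0.5524 / 0.9124 = 0.605

0.605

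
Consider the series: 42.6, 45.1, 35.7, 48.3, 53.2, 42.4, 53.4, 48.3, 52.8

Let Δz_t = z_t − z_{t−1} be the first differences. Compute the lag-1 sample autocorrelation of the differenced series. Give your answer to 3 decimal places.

First differences Δz: 2.5, -9.4, 12.6, 4.9, -10.8, 11.0, -5.1, 4.5
Mean of differences = 1.2750
Numerator Σ(Δz_t−Δz̄)(Δz_{t+1}−Δz̄) = -336.6756
Denominator Σ(Δz_t−Δz̄)² = 548.2750
r_1(Δz) = -336.6756 / 548.2750 = -0.614

-0.614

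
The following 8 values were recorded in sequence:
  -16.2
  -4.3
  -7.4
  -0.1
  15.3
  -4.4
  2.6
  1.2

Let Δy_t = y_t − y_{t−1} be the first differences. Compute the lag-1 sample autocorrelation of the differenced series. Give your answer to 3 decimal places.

-0.503

First differences Δy: 11.9, -3.1, 7.3, 15.4, -19.7, 7.0, -1.4
Mean of differences = 2.4857
Numerator Σ(Δy_t−Δȳ)(Δy_{t+1}−Δȳ) = -421.5102
Denominator Σ(Δy_t−Δȳ)² = 837.4686
r_1(Δy) = -421.5102 / 837.4686 = -0.503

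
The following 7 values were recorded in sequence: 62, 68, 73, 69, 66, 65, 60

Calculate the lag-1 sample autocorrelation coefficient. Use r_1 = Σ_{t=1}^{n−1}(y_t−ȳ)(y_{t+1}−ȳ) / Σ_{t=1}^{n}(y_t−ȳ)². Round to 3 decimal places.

0.273

Mean ȳ = (62 + 68 + 73 + 69 + 66 + 65 + 60)/7 = 66.1429
Deviations from mean: -4.1429, 1.8571, 6.8571, 2.8571, -0.1429, -1.1429, -6.1429
Σ(y_t−ȳ)(y_{t+1}−ȳ) = (-7.6939) + (12.7347) + (19.5918) + (-0.4082) + (0.1633) + (7.0204) = 31.4082
Denominator Σ(y_t−ȳ)² = 114.8571
r_1 = 31.4082 / 114.8571 = 0.273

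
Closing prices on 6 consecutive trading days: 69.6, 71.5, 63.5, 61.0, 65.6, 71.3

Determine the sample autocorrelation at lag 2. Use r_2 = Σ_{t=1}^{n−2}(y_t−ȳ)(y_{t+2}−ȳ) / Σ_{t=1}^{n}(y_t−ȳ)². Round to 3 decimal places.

-0.588

Mean ȳ = (69.6 + 71.5 + 63.5 + 61.0 + 65.6 + 71.3)/6 = 67.0833
Deviations from mean: 2.5167, 4.4167, -3.5833, -6.0833, -1.4833, 4.2167
Σ(y_t−ȳ)(y_{t+2}−ȳ) = (-9.0181) + (-26.8681) + (5.3153) + (-25.6514) = -56.2222
Denominator Σ(y_t−ȳ)² = 95.6683
r_2 = -56.2222 / 95.6683 = -0.588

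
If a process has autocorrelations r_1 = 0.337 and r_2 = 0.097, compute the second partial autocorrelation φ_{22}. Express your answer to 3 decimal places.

φ_{22} = (r_2 − r_1²) / (1 − r_1²)
r_1² = (0.337)² = 0.113569
Numerator = 0.097 − 0.1136 = -0.0166; denominator = 1 − 0.1136 = 0.8864
φ_{22} = -0.0166 / 0.8864 = -0.019

-0.019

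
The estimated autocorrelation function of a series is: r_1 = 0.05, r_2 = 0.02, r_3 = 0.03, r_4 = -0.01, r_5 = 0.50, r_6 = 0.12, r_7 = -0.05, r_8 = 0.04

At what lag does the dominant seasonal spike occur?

The largest autocorrelation is r_5 = 0.50; the remaining lags stay at or below 0.12.
The dominant spike at lag 5 indicates a seasonal period of 5.

5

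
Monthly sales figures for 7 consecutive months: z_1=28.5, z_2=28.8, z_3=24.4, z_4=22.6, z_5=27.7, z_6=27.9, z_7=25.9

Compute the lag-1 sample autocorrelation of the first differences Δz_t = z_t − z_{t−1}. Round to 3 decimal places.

First differences Δz: 0.3, -4.4, -1.8, 5.1, 0.2, -2.0
Mean of differences = -0.4333
Numerator Σ(Δz_t−Δz̄)(Δz_{t+1}−Δz̄) = -2.5378
Denominator Σ(Δz_t−Δz̄)² = 51.6133
r_1(Δz) = -2.5378 / 51.6133 = -0.049

-0.049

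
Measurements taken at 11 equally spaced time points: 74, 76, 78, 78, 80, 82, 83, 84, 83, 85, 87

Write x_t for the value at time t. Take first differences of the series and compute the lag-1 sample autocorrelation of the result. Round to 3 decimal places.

-0.138

First differences Δx: 2, 2, 0, 2, 2, 1, 1, -1, 2, 2
Mean of differences = 1.3000
Numerator Σ(Δx_t−Δx̄)(Δx_{t+1}−Δx̄) = -1.3900
Denominator Σ(Δx_t−Δx̄)² = 10.1000
r_1(Δx) = -1.3900 / 10.1000 = -0.138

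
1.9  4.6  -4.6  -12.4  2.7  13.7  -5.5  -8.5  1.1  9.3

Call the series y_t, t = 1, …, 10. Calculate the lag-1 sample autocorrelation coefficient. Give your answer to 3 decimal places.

Mean ȳ = (1.9 + 4.6 − 4.6 − 12.4 + 2.7 + 13.7 − 5.5 − 8.5 + 1.1 + 9.3)/10 = 0.2300
Numerator Σ_{t=1}^{9}(y_t−ȳ)(y_{t+1}−ȳ) = 22.4041
Denominator Σ(y_t−ȳ)² = 584.3410
r_1 = 22.4041 / 584.3410 = 0.038

0.038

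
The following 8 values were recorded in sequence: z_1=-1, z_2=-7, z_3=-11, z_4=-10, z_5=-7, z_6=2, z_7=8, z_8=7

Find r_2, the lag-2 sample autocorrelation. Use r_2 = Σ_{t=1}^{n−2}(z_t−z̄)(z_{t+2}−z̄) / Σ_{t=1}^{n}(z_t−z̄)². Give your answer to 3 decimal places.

Mean z̄ = (-1 − 7 − 11 − 10 − 7 + 2 + 8 + 7)/8 = -2.3750
Deviations from mean: 1.3750, -4.6250, -8.6250, -7.6250, -4.6250, 4.3750, 10.3750, 9.3750
Σ(z_t−z̄)(z_{t+2}−z̄) = (-11.8594) + (35.2656) + (39.8906) + (-33.3594) + (-47.9844) + (41.0156) = 22.9688
Denominator Σ(z_t−z̄)² = 391.8750
r_2 = 22.9688 / 391.8750 = 0.059

0.059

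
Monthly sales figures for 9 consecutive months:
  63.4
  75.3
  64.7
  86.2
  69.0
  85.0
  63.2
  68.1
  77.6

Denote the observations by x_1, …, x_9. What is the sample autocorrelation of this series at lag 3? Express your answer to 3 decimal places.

Mean x̄ = (63.4 + 75.3 + 64.7 + 86.2 + 69.0 + 85.0 + 63.2 + 68.1 + 77.6)/9 = 72.5000
Σ(x_t−x̄)(x_{t+3}−x̄) = (-124.6700) + (-9.8000) + (-97.5000) + (-127.4100) + (15.4000) + (63.7500) = -280.2300
Denominator Σ(x_t−x̄)² = 639.5400
r_3 = -280.2300 / 639.5400 = -0.438

-0.438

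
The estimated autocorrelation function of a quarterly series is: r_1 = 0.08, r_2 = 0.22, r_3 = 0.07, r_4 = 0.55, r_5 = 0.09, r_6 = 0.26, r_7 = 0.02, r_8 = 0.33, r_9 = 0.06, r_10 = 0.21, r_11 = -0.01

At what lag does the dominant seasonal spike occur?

4

The largest autocorrelation is r_4 = 0.55, with a weaker echo at lag 8 (0.33); the remaining lags stay at or below 0.26.
The dominant spike at lag 4 indicates a seasonal period of 4.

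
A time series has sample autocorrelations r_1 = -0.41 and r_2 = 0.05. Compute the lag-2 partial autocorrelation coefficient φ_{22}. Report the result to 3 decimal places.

-0.142

φ_{22} = (r_2 − r_1²) / (1 − r_1²)
r_1² = (-0.41)² = 0.1681
Numerator = 0.05 − 0.1681 = -0.1181; denominator = 1 − 0.1681 = 0.8319
φ_{22} = -0.1181 / 0.8319 = -0.142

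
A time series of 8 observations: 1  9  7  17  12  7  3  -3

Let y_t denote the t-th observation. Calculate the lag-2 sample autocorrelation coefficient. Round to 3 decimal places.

0.019

Mean ȳ = (1 + 9 + 7 + 17 + 12 + 7 + 3 − 3)/8 = 6.6250
Deviations from mean: -5.6250, 2.3750, 0.3750, 10.3750, 5.3750, 0.3750, -3.6250, -9.6250
Σ(y_t−ȳ)(y_{t+2}−ȳ) = (-2.1094) + (24.6406) + (2.0156) + (3.8906) + (-19.4844) + (-3.6094) = 5.3438
Denominator Σ(y_t−ȳ)² = 279.8750
r_2 = 5.3438 / 279.8750 = 0.019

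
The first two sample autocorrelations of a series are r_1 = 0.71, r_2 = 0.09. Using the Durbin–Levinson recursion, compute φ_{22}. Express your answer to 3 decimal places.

φ_{22} = (r_2 − r_1²) / (1 − r_1²)
r_1² = (0.71)² = 0.5041
Numerator = 0.09 − 0.5041 = -0.4141; denominator = 1 − 0.5041 = 0.4959
φ_{22} = -0.4141 / 0.4959 = -0.835

-0.835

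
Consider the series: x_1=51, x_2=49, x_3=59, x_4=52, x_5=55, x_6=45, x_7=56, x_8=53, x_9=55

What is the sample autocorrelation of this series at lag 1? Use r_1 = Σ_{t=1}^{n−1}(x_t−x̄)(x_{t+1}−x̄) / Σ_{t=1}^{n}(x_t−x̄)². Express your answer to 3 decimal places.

Mean x̄ = (51 + 49 + 59 + 52 + 55 + 45 + 56 + 53 + 55)/9 = 52.7778
Numerator Σ_{t=1}^{8}(x_t−x̄)(x_{t+1}−x̄) = -64.4938
Denominator Σ(x_t−x̄)² = 137.5556
r_1 = -64.4938 / 137.5556 = -0.469

-0.469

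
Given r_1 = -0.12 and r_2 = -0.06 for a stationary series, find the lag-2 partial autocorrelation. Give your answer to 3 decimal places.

-0.075

φ_{22} = (r_2 − r_1²) / (1 − r_1²)
r_1² = (-0.12)² = 0.0144
Numerator = -0.06 − 0.0144 = -0.0744; denominator = 1 − 0.0144 = 0.9856
φ_{22} = -0.0744 / 0.9856 = -0.075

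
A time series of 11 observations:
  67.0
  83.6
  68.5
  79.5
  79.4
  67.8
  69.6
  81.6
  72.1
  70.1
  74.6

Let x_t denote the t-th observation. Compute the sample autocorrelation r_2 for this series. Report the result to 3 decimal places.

Mean x̄ = (67.0 + 83.6 + 68.5 + 79.5 + 79.4 + 67.8 + 69.6 + 81.6 + 72.1 + 70.1 + 74.6)/11 = 73.9818
Numerator Σ_{t=1}^{9}(x_t−x̄)(x_{t+2}−x̄) = -65.7916
Denominator Σ(x_t−x̄)² = 365.5564
r_2 = -65.7916 / 365.5564 = -0.180

-0.180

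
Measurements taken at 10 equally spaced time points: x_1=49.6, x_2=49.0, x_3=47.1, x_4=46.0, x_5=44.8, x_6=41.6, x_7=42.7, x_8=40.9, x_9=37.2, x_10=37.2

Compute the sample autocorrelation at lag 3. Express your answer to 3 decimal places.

Mean x̄ = (49.6 + 49.0 + 47.1 + 46.0 + 44.8 + 41.6 + 42.7 + 40.9 + 37.2 + 37.2)/10 = 43.6100
Σ(x_t−x̄)(x_{t+3}−x̄) = (14.3161) + (6.4141) + (-7.0149) + (-2.1749) + (-3.2249) + (12.8841) + (5.8331) = 27.0327
Denominator Σ(x_t−x̄)² = 178.6290
r_3 = 27.0327 / 178.6290 = 0.151

0.151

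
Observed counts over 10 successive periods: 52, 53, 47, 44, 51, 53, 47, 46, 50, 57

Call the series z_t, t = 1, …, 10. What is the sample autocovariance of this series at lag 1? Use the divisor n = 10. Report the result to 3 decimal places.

1.500

Mean z̄ = (52 + 53 + 47 + 44 + 51 + 53 + 47 + 46 + 50 + 57)/10 = 50.0000
Σ_{t=1}^{9}(z_t−z̄)(z_{t+1}−z̄) = 15.0000
γ_1 = 15.0000 / 10 = 1.500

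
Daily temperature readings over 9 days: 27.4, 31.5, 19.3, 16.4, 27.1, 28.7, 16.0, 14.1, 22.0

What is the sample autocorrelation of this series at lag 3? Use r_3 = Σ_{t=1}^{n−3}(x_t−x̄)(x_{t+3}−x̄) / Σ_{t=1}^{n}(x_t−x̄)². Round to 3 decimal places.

Mean x̄ = (27.4 + 31.5 + 19.3 + 16.4 + 27.1 + 28.7 + 16.0 + 14.1 + 22.0)/9 = 22.5000
Numerator Σ_{t=1}^{6}(x_t−x̄)(x_{t+3}−x̄) = -10.4200
Denominator Σ(x_t−x̄)² = 325.1200
r_3 = -10.4200 / 325.1200 = -0.032

-0.032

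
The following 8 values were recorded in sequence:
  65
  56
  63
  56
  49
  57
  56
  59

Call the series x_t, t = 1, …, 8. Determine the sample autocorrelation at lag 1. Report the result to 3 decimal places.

-0.067

Mean x̄ = (65 + 56 + 63 + 56 + 49 + 57 + 56 + 59)/8 = 57.6250
Deviations from mean: 7.3750, -1.6250, 5.3750, -1.6250, -8.6250, -0.6250, -1.6250, 1.3750
Σ(x_t−x̄)(x_{t+1}−x̄) = (-11.9844) + (-8.7344) + (-8.7344) + (14.0156) + (5.3906) + (1.0156) + (-2.2344) = -11.2656
Denominator Σ(x_t−x̄)² = 167.8750
r_1 = -11.2656 / 167.8750 = -0.067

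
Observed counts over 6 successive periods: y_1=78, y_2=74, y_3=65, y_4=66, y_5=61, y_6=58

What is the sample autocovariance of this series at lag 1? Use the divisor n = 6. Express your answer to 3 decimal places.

20.833

Mean ȳ = (78 + 74 + 65 + 66 + 61 + 58)/6 = 67.0000
Σ_{t=1}^{5}(y_t−ȳ)(y_{t+1}−ȳ) = 125.0000
γ_1 = 125.0000 / 6 = 20.833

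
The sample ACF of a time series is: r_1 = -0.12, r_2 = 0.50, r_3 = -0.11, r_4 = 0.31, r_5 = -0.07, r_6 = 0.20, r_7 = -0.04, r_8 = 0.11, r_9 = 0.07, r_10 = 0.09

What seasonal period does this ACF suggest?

The largest autocorrelation is r_2 = 0.50, with weaker echoes at lags 4 (0.31) and 6 (0.20); the remaining lags stay at or below 0.11.
The dominant spike at lag 2 indicates a seasonal period of 2.

2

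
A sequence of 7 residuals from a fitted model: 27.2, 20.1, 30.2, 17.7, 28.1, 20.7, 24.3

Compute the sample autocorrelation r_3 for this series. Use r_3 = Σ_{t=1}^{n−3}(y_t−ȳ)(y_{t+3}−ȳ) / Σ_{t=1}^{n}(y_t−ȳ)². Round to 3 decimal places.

-0.443

Mean ȳ = (27.2 + 20.1 + 30.2 + 17.7 + 28.1 + 20.7 + 24.3)/7 = 24.0429
Numerator Σ_{t=1}^{4}(y_t−ȳ)(y_{t+3}−ȳ) = -58.2355
Denominator Σ(y_t−ȳ)² = 131.3571
r_3 = -58.2355 / 131.3571 = -0.443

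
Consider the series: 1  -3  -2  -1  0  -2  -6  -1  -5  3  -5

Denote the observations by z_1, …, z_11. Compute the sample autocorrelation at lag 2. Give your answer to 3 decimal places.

Mean z̄ = (1 − 3 − 2 − 1 + 0 − 2 − 6 − 1 − 5 + 3 − 5)/11 = -1.9091
Numerator Σ_{t=1}^{9}(z_t−z̄)(z_{t+2}−z̄) = 17.2562
Denominator Σ(z_t−z̄)² = 74.9091
r_2 = 17.2562 / 74.9091 = 0.230

0.230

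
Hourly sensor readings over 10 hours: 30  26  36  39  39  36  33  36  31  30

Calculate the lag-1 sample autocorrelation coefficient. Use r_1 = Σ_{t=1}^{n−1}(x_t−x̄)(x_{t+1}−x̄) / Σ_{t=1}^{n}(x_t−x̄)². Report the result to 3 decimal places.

Mean x̄ = (30 + 26 + 36 + 39 + 39 + 36 + 33 + 36 + 31 + 30)/10 = 33.6000
Numerator Σ_{t=1}^{9}(x_t−x̄)(x_{t+1}−x̄) = 64.4400
Denominator Σ(x_t−x̄)² = 166.4000
r_1 = 64.4400 / 166.4000 = 0.387

0.387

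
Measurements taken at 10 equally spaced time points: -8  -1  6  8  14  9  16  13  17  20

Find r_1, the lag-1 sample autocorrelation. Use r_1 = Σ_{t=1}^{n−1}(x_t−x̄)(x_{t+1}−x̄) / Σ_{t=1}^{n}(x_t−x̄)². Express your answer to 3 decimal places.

0.508

Mean x̄ = (-8 − 1 + 6 + 8 + 14 + 9 + 16 + 13 + 17 + 20)/10 = 9.4000
Numerator Σ_{t=1}^{9}(x_t−x̄)(x_{t+1}−x̄) = 341.8400
Denominator Σ(x_t−x̄)² = 672.4000
r_1 = 341.8400 / 672.4000 = 0.508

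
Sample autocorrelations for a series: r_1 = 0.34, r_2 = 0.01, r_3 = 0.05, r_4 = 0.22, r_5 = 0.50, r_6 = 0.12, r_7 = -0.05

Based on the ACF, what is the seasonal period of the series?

The largest autocorrelation is r_5 = 0.50; the remaining lags stay at or below 0.34. The elevated value at lag 1 (0.34), dropping to 0.01 at lag 2, reflects decaying short-term dependence rather than seasonality.
The dominant spike at lag 5 indicates a seasonal period of 5.

5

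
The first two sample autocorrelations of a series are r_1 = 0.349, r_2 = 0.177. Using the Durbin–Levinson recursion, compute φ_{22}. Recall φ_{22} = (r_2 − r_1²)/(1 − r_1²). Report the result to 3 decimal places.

φ_{22} = (r_2 − r_1²) / (1 − r_1²)
r_1² = (0.349)² = 0.121801
Numerator = 0.177 − 0.1218 = 0.0552; denominator = 1 − 0.1218 = 0.8782
φ_{22} = 0.0552 / 0.8782 = 0.063

0.063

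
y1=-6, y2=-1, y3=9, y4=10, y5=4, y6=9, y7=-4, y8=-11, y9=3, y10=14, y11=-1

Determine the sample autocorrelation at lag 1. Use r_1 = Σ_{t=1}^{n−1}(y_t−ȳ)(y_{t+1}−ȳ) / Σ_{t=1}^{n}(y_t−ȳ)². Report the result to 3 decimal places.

Mean ȳ = (-6 − 1 + 9 + 10 + 4 + 9 − 4 − 11 + 3 + 14 − 1)/11 = 2.3636
Numerator Σ_{t=1}^{10}(y_t−ȳ)(y_{t+1}−ȳ) = 82.4132
Denominator Σ(y_t−ȳ)² = 596.5455
r_1 = 82.4132 / 596.5455 = 0.138

0.138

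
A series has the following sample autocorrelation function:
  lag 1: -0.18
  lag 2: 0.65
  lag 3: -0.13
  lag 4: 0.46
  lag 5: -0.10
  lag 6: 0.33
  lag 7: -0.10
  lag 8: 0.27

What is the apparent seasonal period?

The largest autocorrelation is r_2 = 0.65, with weaker echoes at lags 4 (0.46), 6 (0.33) and 8 (0.27); the remaining lags stay at or below -0.10.
The dominant spike at lag 2 indicates a seasonal period of 2.

2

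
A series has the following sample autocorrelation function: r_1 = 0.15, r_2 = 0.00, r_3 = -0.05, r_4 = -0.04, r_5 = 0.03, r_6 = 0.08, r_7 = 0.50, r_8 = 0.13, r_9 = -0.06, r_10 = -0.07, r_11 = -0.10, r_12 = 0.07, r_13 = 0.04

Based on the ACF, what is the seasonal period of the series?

The largest autocorrelation is r_7 = 0.50; the remaining lags stay at or below 0.15.
The dominant spike at lag 7 indicates a seasonal period of 7.

7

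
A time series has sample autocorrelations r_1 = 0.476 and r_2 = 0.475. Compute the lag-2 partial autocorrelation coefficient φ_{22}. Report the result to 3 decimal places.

φ_{22} = (r_2 − r_1²) / (1 − r_1²)
r_1² = (0.476)² = 0.226576
Numerator = 0.475 − 0.2266 = 0.2484; denominator = 1 − 0.2266 = 0.7734
φ_{22} = 0.2484 / 0.7734 = 0.321

0.321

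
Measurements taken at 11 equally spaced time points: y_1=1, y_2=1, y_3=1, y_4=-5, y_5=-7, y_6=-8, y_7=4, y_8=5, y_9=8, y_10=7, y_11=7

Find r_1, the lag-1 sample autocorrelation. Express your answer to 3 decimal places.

Mean ȳ = (1 + 1 + 1 − 5 − 7 − 8 + 4 + 5 + 8 + 7 + 7)/11 = 1.2727
Numerator Σ_{t=1}^{10}(y_t−ȳ)(y_{t+1}−ȳ) = 211.7438
Denominator Σ(y_t−ȳ)² = 326.1818
r_1 = 211.7438 / 326.1818 = 0.649

0.649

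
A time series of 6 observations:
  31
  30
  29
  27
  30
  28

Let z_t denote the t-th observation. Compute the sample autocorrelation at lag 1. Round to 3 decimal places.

Mean z̄ = (31 + 30 + 29 + 27 + 30 + 28)/6 = 29.1667
Σ(z_t−z̄)(z_{t+1}−z̄) = (1.5278) + (-0.1389) + (0.3611) + (-1.8056) + (-0.9722) = -1.0278
Denominator Σ(z_t−z̄)² = 10.8333
r_1 = -1.0278 / 10.8333 = -0.095

-0.095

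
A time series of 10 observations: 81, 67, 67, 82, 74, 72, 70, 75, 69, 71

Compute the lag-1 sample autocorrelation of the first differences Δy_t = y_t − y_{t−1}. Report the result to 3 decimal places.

-0.276

First differences Δy: -14, 0, 15, -8, -2, -2, 5, -6, 2
Mean of differences = -1.1111
Numerator Σ(Δy_t−Δȳ)(Δy_{t+1}−Δȳ) = -151.0123
Denominator Σ(Δy_t−Δȳ)² = 546.8889
r_1(Δy) = -151.0123 / 546.8889 = -0.276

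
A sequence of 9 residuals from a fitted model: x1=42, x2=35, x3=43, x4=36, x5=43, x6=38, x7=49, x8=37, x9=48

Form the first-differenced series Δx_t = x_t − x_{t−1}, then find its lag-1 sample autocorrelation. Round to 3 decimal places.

-0.837

First differences Δx: -7, 8, -7, 7, -5, 11, -12, 11
Mean of differences = 0.7500
Numerator Σ(Δx_t−Δx̄)(Δx_{t+1}−Δx̄) = -517.0625
Denominator Σ(Δx_t−Δx̄)² = 617.5000
r_1(Δx) = -517.0625 / 617.5000 = -0.837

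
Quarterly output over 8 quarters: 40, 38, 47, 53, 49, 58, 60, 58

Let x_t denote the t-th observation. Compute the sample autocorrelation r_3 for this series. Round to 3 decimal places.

-0.043

Mean x̄ = (40 + 38 + 47 + 53 + 49 + 58 + 60 + 58)/8 = 50.3750
Numerator Σ_{t=1}^{5}(x_t−x̄)(x_{t+3}−x̄) = -21.1719
Denominator Σ(x_t−x̄)² = 489.8750
r_3 = -21.1719 / 489.8750 = -0.043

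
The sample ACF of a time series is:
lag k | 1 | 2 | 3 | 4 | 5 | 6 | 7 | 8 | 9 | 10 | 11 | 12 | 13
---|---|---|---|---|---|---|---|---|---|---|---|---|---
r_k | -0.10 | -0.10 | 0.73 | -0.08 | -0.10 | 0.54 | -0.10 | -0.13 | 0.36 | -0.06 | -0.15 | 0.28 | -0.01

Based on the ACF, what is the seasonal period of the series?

3

The largest autocorrelation is r_3 = 0.73, with weaker echoes at lags 6 (0.54), 9 (0.36) and 12 (0.28); the remaining lags stay at or below -0.01.
The dominant spike at lag 3 indicates a seasonal period of 3.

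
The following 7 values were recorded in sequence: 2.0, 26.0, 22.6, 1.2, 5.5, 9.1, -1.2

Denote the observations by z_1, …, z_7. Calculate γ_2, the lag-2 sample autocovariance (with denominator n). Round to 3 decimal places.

Mean z̄ = (2.0 + 26.0 + 22.6 + 1.2 + 5.5 + 9.1 − 1.2)/7 = 9.3143
Deviations: -7.3143, 16.6857, 13.2857, -8.1143, -3.8143, -0.2143, -10.5143
Σ_{t=1}^{5}(z_t−z̄)(z_{t+2}−z̄) = -241.4004
γ_2 = -241.4004 / 7 = -34.486

-34.486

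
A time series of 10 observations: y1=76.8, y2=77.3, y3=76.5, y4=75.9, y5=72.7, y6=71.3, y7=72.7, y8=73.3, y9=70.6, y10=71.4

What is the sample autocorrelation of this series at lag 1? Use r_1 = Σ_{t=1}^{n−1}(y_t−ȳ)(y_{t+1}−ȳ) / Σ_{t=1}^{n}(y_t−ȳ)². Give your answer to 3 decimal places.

Mean ȳ = (76.8 + 77.3 + 76.5 + 75.9 + 72.7 + 71.3 + 72.7 + 73.3 + 70.6 + 71.4)/10 = 73.8500
Numerator Σ_{t=1}^{9}(y_t−ȳ)(y_{t+1}−ȳ) = 38.6425
Denominator Σ(y_t−ȳ)² = 57.8450
r_1 = 38.6425 / 57.8450 = 0.668

0.668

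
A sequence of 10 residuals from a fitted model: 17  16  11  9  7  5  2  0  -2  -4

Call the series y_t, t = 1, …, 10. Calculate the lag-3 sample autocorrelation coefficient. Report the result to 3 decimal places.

0.144

Mean ȳ = (17 + 16 + 11 + 9 + 7 + 5 + 2 + 0 − 2 − 4)/10 = 6.1000
Σ(y_t−ȳ)(y_{t+3}−ȳ) = (31.6100) + (8.9100) + (-5.3900) + (-11.8900) + (-5.4900) + (8.9100) + (41.4100) = 68.0700
Denominator Σ(y_t−ȳ)² = 472.9000
r_3 = 68.0700 / 472.9000 = 0.144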